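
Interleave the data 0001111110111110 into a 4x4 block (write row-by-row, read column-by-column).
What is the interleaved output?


Matrix:
  0001
  1111
  1011
  1110
Read columns: 0111010101111110

0111010101111110


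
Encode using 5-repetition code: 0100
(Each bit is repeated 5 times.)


Each bit -> 5 copies

00000111110000000000


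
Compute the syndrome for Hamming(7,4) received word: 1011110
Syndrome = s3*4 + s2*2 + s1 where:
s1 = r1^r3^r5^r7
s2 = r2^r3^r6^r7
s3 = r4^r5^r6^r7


s1=1, s2=0, s3=1

Syndrome = 5 (error at position 5)


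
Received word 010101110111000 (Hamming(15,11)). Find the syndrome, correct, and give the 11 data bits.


Syndrome = 2: error at position 2

Data: 00110111000 (corrected bit 2)


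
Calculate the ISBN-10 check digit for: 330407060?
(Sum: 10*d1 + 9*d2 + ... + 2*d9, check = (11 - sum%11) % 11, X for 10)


Weighted sum: 138
138 mod 11 = 6

Check digit: 5


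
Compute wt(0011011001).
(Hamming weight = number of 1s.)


Counting 1s in 0011011001

5


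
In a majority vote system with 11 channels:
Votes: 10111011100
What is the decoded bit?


Ones: 7 out of 11
Threshold: 6

1 (7/11 voted 1)


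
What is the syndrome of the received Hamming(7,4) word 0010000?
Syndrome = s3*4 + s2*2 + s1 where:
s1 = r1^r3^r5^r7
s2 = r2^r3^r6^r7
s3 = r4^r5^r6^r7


s1=1, s2=1, s3=0

Syndrome = 3 (error at position 3)


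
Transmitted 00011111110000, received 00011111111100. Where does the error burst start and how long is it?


XOR: 00000000001100

Burst at position 10, length 2


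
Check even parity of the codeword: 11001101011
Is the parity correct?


Number of 1s: 7

No, parity error (7 ones)


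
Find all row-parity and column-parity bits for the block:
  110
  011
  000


Row parities: 000
Column parities: 101

Row P: 000, Col P: 101, Corner: 0


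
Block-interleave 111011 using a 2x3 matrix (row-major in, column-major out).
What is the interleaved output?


Matrix:
  111
  011
Read columns: 101111

101111


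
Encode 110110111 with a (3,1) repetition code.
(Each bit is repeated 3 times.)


Each bit -> 3 copies

111111000111111000111111111


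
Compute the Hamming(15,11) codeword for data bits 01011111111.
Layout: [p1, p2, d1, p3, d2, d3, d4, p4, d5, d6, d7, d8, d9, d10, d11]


Parity bits: p1=0, p2=1, p3=0, p4=1

010010111111111


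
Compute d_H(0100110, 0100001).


XOR: 0000111
Count of 1s: 3

3


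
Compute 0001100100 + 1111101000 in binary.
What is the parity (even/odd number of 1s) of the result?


0001100100 = 100
1111101000 = 1000
Sum = 1100 = 10001001100
1s count = 4

even parity (4 ones in 10001001100)


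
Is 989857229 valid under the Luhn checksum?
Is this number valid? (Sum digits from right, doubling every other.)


Luhn sum = 57
57 mod 10 = 7

Invalid (Luhn sum mod 10 = 7)


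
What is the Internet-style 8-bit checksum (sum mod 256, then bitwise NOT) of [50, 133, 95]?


Sum = 278 mod 256 = 22
Complement = 233

233


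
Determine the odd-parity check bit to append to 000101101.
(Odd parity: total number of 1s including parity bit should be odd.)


Number of 1s in data: 4
Parity bit: 1

1


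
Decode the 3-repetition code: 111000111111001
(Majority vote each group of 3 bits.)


Groups: 111, 000, 111, 111, 001
Majority votes: 10110

10110


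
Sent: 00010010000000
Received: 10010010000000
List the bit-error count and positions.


XOR: 10000000000000

1 error(s) at position(s): 0


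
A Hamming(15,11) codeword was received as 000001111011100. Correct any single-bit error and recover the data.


Syndrome = 10: error at position 10

Data: 00111111100 (corrected bit 10)


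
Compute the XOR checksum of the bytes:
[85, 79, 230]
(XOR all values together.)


XOR chain: 85 ^ 79 ^ 230 = 252

252


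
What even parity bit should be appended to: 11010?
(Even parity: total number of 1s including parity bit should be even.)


Number of 1s in data: 3
Parity bit: 1

1


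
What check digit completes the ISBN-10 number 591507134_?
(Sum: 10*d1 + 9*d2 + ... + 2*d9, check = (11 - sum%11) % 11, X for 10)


Weighted sum: 230
230 mod 11 = 10

Check digit: 1


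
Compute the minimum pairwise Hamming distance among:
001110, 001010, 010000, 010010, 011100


Comparing all pairs, minimum distance: 1
Can detect 0 errors, correct 0 errors

1


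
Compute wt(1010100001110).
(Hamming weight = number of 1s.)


Counting 1s in 1010100001110

6


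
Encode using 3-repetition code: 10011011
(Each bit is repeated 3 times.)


Each bit -> 3 copies

111000000111111000111111


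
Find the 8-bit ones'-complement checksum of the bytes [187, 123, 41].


Sum = 351 mod 256 = 95
Complement = 160

160


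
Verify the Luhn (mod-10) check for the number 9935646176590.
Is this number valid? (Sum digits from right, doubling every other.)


Luhn sum = 68
68 mod 10 = 8

Invalid (Luhn sum mod 10 = 8)


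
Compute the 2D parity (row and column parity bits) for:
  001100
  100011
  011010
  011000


Row parities: 0110
Column parities: 101101

Row P: 0110, Col P: 101101, Corner: 0


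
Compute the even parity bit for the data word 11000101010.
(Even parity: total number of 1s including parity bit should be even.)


Number of 1s in data: 5
Parity bit: 1

1


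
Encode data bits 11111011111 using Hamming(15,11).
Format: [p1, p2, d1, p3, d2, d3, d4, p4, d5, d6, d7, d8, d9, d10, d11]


Parity bits: p1=1, p2=0, p3=1, p4=0

101111101011111


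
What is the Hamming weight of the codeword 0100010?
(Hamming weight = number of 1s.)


Counting 1s in 0100010

2


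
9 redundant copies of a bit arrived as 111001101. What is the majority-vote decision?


Ones: 6 out of 9
Threshold: 5

1 (6/9 voted 1)


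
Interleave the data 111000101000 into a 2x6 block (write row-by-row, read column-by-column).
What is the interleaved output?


Matrix:
  111000
  101000
Read columns: 111011000000

111011000000


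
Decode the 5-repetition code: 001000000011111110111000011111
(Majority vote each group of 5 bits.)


Groups: 00100, 00000, 11111, 11011, 10000, 11111
Majority votes: 001101

001101


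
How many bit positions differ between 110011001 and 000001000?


XOR: 110010001
Count of 1s: 4

4


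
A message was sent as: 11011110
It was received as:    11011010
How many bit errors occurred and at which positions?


XOR: 00000100

1 error(s) at position(s): 5


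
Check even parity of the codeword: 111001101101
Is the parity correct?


Number of 1s: 8

Yes, parity is correct (8 ones)


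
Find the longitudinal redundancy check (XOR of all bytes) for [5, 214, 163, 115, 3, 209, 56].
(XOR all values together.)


XOR chain: 5 ^ 214 ^ 163 ^ 115 ^ 3 ^ 209 ^ 56 = 233

233


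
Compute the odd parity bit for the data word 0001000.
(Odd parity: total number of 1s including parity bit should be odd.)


Number of 1s in data: 1
Parity bit: 0

0


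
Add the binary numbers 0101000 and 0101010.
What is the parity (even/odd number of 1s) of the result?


0101000 = 40
0101010 = 42
Sum = 82 = 1010010
1s count = 3

odd parity (3 ones in 1010010)


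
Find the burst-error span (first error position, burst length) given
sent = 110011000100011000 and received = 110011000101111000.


XOR: 000000000001100000

Burst at position 11, length 2


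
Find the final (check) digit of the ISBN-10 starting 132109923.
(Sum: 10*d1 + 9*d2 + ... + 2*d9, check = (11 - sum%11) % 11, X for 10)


Weighted sum: 153
153 mod 11 = 10

Check digit: 1


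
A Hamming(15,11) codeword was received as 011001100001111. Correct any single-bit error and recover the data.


Syndrome = 0: no error detected

Data: 10110001111 (no errors)


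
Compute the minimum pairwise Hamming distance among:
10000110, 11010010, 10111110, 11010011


Comparing all pairs, minimum distance: 1
Can detect 0 errors, correct 0 errors

1


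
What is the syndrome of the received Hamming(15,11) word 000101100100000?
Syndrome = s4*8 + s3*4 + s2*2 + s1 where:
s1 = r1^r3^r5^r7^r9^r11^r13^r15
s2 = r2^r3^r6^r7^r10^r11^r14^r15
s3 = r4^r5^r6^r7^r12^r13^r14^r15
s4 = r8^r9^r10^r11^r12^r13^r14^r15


s1=1, s2=1, s3=1, s4=1

Syndrome = 15 (error at position 15)


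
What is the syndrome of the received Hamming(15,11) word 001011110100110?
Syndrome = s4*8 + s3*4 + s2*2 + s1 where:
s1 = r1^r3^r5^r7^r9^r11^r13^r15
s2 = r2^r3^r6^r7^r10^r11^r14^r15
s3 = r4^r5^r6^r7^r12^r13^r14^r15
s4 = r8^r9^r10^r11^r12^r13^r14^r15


s1=0, s2=1, s3=1, s4=0

Syndrome = 6 (error at position 6)


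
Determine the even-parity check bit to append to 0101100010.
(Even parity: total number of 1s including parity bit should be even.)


Number of 1s in data: 4
Parity bit: 0

0


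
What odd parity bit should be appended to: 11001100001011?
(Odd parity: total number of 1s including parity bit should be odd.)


Number of 1s in data: 7
Parity bit: 0

0


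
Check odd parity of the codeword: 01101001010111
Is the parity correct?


Number of 1s: 8

No, parity error (8 ones)


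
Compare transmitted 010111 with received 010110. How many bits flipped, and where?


XOR: 000001

1 error(s) at position(s): 5


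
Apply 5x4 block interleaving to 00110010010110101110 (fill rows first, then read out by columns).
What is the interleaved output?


Matrix:
  0011
  0010
  0101
  1010
  1110
Read columns: 00011001011101110100

00011001011101110100


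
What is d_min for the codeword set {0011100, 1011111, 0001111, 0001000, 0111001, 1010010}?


Comparing all pairs, minimum distance: 2
Can detect 1 errors, correct 0 errors

2


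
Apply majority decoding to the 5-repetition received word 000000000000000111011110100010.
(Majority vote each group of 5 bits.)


Groups: 00000, 00000, 00000, 11101, 11101, 00010
Majority votes: 000110

000110


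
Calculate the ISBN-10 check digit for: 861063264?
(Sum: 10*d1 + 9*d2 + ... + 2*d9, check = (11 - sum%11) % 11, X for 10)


Weighted sum: 227
227 mod 11 = 7

Check digit: 4


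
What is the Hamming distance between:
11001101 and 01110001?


XOR: 10111100
Count of 1s: 5

5


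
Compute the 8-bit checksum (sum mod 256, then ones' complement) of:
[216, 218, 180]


Sum = 614 mod 256 = 102
Complement = 153

153


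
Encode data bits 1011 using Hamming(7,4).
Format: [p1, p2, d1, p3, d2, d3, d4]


Parity bits: p1=0, p2=1, p3=0

0110011


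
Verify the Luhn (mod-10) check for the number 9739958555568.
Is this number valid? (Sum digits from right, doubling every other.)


Luhn sum = 67
67 mod 10 = 7

Invalid (Luhn sum mod 10 = 7)


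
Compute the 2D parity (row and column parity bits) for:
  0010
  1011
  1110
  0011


Row parities: 1110
Column parities: 0100

Row P: 1110, Col P: 0100, Corner: 1


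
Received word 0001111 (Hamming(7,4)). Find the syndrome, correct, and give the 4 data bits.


Syndrome = 0: no error detected

Data: 0111 (no errors)


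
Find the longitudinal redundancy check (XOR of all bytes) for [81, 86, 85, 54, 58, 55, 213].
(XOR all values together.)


XOR chain: 81 ^ 86 ^ 85 ^ 54 ^ 58 ^ 55 ^ 213 = 188

188


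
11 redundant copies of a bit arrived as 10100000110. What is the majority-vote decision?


Ones: 4 out of 11
Threshold: 6

0 (4/11 voted 1)


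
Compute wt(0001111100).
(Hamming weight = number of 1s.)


Counting 1s in 0001111100

5


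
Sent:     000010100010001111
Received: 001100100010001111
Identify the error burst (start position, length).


XOR: 001110000000000000

Burst at position 2, length 3


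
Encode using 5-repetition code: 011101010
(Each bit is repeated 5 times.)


Each bit -> 5 copies

000001111111111111110000011111000001111100000


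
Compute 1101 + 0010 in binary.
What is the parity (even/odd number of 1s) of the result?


1101 = 13
0010 = 2
Sum = 15 = 1111
1s count = 4

even parity (4 ones in 1111)


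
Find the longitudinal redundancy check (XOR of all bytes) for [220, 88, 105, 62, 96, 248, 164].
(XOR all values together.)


XOR chain: 220 ^ 88 ^ 105 ^ 62 ^ 96 ^ 248 ^ 164 = 239

239


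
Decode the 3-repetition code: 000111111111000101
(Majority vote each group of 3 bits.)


Groups: 000, 111, 111, 111, 000, 101
Majority votes: 011101

011101


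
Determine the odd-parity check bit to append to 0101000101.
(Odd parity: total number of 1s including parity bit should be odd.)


Number of 1s in data: 4
Parity bit: 1

1


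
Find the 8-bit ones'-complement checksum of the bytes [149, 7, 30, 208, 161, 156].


Sum = 711 mod 256 = 199
Complement = 56

56


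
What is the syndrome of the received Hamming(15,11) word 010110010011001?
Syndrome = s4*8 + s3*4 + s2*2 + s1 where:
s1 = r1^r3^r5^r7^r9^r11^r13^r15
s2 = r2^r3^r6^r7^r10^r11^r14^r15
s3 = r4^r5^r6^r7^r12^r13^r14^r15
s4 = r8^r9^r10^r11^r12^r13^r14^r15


s1=1, s2=1, s3=0, s4=0

Syndrome = 3 (error at position 3)


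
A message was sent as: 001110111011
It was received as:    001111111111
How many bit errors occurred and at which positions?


XOR: 000001000100

2 error(s) at position(s): 5, 9


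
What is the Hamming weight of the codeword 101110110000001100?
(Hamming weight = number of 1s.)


Counting 1s in 101110110000001100

8


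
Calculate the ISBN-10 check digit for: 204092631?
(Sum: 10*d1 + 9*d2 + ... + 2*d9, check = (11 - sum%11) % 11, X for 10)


Weighted sum: 151
151 mod 11 = 8

Check digit: 3


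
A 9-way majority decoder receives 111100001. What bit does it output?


Ones: 5 out of 9
Threshold: 5

1 (5/9 voted 1)


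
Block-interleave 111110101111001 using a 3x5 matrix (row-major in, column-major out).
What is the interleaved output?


Matrix:
  11111
  01011
  11001
Read columns: 101111100110111

101111100110111


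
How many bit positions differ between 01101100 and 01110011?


XOR: 00011111
Count of 1s: 5

5


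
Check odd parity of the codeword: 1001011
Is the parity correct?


Number of 1s: 4

No, parity error (4 ones)


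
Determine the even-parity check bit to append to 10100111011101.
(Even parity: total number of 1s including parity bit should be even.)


Number of 1s in data: 9
Parity bit: 1

1


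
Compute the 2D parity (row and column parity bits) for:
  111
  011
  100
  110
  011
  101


Row parities: 101000
Column parities: 000

Row P: 101000, Col P: 000, Corner: 0


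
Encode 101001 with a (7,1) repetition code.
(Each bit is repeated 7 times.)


Each bit -> 7 copies

111111100000001111111000000000000001111111


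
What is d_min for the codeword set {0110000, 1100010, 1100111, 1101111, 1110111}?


Comparing all pairs, minimum distance: 1
Can detect 0 errors, correct 0 errors

1


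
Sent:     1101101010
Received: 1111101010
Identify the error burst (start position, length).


XOR: 0010000000

Burst at position 2, length 1


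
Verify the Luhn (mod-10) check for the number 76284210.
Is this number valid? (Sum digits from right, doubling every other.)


Luhn sum = 35
35 mod 10 = 5

Invalid (Luhn sum mod 10 = 5)


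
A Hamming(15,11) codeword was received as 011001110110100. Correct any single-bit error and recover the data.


Syndrome = 4: error at position 4

Data: 10110110100 (corrected bit 4)


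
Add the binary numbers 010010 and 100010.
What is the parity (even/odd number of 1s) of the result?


010010 = 18
100010 = 34
Sum = 52 = 110100
1s count = 3

odd parity (3 ones in 110100)


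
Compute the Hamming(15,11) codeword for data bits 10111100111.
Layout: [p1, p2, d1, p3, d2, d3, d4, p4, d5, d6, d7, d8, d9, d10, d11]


Parity bits: p1=1, p2=0, p3=1, p4=1

101101111100111


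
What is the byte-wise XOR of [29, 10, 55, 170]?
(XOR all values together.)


XOR chain: 29 ^ 10 ^ 55 ^ 170 = 138

138


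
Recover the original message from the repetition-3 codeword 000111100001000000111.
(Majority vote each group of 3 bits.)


Groups: 000, 111, 100, 001, 000, 000, 111
Majority votes: 0100001

0100001


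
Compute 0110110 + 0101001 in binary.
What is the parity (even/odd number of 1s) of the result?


0110110 = 54
0101001 = 41
Sum = 95 = 1011111
1s count = 6

even parity (6 ones in 1011111)


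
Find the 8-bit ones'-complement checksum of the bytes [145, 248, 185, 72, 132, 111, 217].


Sum = 1110 mod 256 = 86
Complement = 169

169


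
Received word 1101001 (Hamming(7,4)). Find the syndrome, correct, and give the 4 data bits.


Syndrome = 0: no error detected

Data: 0001 (no errors)


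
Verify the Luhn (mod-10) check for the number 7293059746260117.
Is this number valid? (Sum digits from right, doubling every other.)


Luhn sum = 74
74 mod 10 = 4

Invalid (Luhn sum mod 10 = 4)


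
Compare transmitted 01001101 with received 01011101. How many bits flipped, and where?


XOR: 00010000

1 error(s) at position(s): 3


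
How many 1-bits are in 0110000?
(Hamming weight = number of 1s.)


Counting 1s in 0110000

2


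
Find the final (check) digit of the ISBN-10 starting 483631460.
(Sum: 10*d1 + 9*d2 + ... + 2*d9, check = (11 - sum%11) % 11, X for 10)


Weighted sum: 235
235 mod 11 = 4

Check digit: 7


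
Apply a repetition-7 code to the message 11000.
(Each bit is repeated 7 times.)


Each bit -> 7 copies

11111111111111000000000000000000000


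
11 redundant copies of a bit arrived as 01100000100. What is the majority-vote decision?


Ones: 3 out of 11
Threshold: 6

0 (3/11 voted 1)


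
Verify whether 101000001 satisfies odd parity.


Number of 1s: 3

Yes, parity is correct (3 ones)


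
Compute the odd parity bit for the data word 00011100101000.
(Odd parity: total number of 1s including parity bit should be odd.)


Number of 1s in data: 5
Parity bit: 0

0


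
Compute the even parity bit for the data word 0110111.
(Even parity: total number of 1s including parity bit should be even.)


Number of 1s in data: 5
Parity bit: 1

1


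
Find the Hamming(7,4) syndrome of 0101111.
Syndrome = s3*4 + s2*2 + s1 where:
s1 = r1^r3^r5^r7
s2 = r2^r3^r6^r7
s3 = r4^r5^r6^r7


s1=0, s2=1, s3=0

Syndrome = 2 (error at position 2)


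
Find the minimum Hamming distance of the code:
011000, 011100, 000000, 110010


Comparing all pairs, minimum distance: 1
Can detect 0 errors, correct 0 errors

1


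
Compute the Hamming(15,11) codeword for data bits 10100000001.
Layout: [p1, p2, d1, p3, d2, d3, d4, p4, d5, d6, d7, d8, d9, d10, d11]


Parity bits: p1=0, p2=1, p3=0, p4=1

011001010000001


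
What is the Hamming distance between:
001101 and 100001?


XOR: 101100
Count of 1s: 3

3


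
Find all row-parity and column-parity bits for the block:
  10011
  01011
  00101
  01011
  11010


Row parities: 11011
Column parities: 01100

Row P: 11011, Col P: 01100, Corner: 0


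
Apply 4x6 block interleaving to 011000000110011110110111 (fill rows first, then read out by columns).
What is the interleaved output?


Matrix:
  011000
  000110
  011110
  110111
Read columns: 000110111010011101110001

000110111010011101110001


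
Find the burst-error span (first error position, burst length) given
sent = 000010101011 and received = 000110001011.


XOR: 000100100000

Burst at position 3, length 4


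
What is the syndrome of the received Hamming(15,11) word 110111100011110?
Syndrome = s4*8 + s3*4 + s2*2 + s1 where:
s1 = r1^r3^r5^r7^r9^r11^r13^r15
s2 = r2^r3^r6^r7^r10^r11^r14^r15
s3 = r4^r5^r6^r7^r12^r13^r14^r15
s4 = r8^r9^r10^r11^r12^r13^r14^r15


s1=1, s2=1, s3=1, s4=0

Syndrome = 7 (error at position 7)


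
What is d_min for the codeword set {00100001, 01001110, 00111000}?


Comparing all pairs, minimum distance: 3
Can detect 2 errors, correct 1 errors

3


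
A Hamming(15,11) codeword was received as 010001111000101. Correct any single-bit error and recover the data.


Syndrome = 0: no error detected

Data: 00111000101 (no errors)


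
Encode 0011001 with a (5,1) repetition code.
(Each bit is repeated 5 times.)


Each bit -> 5 copies

00000000001111111111000000000011111


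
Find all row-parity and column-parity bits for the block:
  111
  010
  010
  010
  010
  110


Row parities: 111110
Column parities: 001

Row P: 111110, Col P: 001, Corner: 1


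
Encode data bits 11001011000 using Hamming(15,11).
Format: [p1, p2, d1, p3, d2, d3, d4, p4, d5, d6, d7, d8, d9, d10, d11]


Parity bits: p1=0, p2=0, p3=0, p4=1

001010011011000


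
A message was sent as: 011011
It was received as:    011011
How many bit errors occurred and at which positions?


XOR: 000000

0 errors (received matches sent)


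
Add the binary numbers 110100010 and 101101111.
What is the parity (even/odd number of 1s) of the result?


110100010 = 418
101101111 = 367
Sum = 785 = 1100010001
1s count = 4

even parity (4 ones in 1100010001)


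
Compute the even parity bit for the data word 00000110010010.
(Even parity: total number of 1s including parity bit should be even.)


Number of 1s in data: 4
Parity bit: 0

0


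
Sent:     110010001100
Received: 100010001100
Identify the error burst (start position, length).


XOR: 010000000000

Burst at position 1, length 1


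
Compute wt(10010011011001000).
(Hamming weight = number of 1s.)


Counting 1s in 10010011011001000

7


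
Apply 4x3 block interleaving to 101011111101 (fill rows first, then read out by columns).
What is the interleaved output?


Matrix:
  101
  011
  111
  101
Read columns: 101101101111

101101101111


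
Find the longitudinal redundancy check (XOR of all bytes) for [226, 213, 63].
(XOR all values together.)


XOR chain: 226 ^ 213 ^ 63 = 8

8


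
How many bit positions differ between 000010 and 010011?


XOR: 010001
Count of 1s: 2

2


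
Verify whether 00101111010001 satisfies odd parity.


Number of 1s: 7

Yes, parity is correct (7 ones)


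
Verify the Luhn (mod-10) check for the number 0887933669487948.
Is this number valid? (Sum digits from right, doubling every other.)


Luhn sum = 104
104 mod 10 = 4

Invalid (Luhn sum mod 10 = 4)


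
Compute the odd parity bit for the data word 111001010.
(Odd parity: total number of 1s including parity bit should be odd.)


Number of 1s in data: 5
Parity bit: 0

0


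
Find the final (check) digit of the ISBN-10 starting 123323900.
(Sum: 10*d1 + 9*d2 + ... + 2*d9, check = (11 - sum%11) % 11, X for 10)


Weighted sum: 136
136 mod 11 = 4

Check digit: 7


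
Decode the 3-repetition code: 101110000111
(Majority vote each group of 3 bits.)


Groups: 101, 110, 000, 111
Majority votes: 1101

1101


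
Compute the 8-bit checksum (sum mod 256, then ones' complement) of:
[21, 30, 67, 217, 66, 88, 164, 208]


Sum = 861 mod 256 = 93
Complement = 162

162


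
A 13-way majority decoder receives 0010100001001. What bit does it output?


Ones: 4 out of 13
Threshold: 7

0 (4/13 voted 1)


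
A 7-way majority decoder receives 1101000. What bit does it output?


Ones: 3 out of 7
Threshold: 4

0 (3/7 voted 1)


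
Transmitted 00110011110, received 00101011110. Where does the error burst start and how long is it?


XOR: 00011000000

Burst at position 3, length 2


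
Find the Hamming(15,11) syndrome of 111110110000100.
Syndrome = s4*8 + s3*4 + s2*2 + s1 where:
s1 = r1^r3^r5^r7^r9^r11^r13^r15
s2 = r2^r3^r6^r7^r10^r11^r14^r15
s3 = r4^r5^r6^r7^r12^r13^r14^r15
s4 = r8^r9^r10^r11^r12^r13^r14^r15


s1=1, s2=1, s3=0, s4=0

Syndrome = 3 (error at position 3)


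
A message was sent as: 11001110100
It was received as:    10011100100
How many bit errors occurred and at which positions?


XOR: 01010010000

3 error(s) at position(s): 1, 3, 6


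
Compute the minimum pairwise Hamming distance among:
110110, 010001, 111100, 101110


Comparing all pairs, minimum distance: 2
Can detect 1 errors, correct 0 errors

2


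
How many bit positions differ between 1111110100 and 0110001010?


XOR: 1001111110
Count of 1s: 7

7


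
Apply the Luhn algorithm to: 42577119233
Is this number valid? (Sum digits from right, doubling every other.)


Luhn sum = 48
48 mod 10 = 8

Invalid (Luhn sum mod 10 = 8)


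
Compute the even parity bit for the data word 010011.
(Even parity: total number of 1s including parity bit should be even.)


Number of 1s in data: 3
Parity bit: 1

1


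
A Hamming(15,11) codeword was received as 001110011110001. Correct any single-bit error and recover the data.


Syndrome = 13: error at position 13

Data: 11001110101 (corrected bit 13)


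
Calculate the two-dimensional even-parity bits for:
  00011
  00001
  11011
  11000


Row parities: 0100
Column parities: 00001

Row P: 0100, Col P: 00001, Corner: 1


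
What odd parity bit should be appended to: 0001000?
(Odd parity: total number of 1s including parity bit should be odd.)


Number of 1s in data: 1
Parity bit: 0

0


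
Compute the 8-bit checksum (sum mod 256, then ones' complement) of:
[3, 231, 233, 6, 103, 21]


Sum = 597 mod 256 = 85
Complement = 170

170


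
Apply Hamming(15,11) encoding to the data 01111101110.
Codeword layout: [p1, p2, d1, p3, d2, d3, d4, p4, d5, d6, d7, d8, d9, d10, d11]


Parity bits: p1=0, p2=0, p3=0, p4=1

000011111101110


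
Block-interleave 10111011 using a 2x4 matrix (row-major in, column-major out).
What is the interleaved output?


Matrix:
  1011
  1011
Read columns: 11001111

11001111


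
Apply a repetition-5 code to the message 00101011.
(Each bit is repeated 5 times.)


Each bit -> 5 copies

0000000000111110000011111000001111111111


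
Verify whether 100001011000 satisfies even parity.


Number of 1s: 4

Yes, parity is correct (4 ones)


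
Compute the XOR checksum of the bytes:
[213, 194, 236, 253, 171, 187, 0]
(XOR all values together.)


XOR chain: 213 ^ 194 ^ 236 ^ 253 ^ 171 ^ 187 ^ 0 = 22

22


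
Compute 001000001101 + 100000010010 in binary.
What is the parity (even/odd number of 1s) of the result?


001000001101 = 525
100000010010 = 2066
Sum = 2591 = 101000011111
1s count = 7

odd parity (7 ones in 101000011111)


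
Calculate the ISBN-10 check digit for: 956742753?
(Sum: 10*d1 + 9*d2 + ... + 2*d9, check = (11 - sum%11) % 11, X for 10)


Weighted sum: 315
315 mod 11 = 7

Check digit: 4


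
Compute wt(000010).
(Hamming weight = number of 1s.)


Counting 1s in 000010

1


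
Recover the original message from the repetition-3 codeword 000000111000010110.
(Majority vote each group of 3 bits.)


Groups: 000, 000, 111, 000, 010, 110
Majority votes: 001001

001001


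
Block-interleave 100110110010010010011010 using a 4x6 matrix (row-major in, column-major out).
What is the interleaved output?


Matrix:
  100110
  110010
  010010
  011010
Read columns: 110001110001100011110000

110001110001100011110000


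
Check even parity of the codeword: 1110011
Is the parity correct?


Number of 1s: 5

No, parity error (5 ones)


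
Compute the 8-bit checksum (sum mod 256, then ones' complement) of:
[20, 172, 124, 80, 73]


Sum = 469 mod 256 = 213
Complement = 42

42


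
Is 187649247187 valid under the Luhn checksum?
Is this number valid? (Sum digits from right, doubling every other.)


Luhn sum = 66
66 mod 10 = 6

Invalid (Luhn sum mod 10 = 6)


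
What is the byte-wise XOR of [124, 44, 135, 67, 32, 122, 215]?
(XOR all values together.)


XOR chain: 124 ^ 44 ^ 135 ^ 67 ^ 32 ^ 122 ^ 215 = 25

25


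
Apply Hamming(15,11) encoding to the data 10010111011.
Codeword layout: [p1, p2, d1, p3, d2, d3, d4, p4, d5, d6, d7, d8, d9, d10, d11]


Parity bits: p1=0, p2=0, p3=0, p4=1

001000110111011


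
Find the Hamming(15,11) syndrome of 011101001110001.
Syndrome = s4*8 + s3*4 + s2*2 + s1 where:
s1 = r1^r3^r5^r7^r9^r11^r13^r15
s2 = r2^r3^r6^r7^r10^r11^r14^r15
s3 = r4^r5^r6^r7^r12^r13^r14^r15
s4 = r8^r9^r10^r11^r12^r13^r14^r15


s1=0, s2=0, s3=1, s4=0

Syndrome = 4 (error at position 4)


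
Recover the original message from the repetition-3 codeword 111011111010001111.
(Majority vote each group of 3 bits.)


Groups: 111, 011, 111, 010, 001, 111
Majority votes: 111001

111001


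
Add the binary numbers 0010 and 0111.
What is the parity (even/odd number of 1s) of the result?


0010 = 2
0111 = 7
Sum = 9 = 1001
1s count = 2

even parity (2 ones in 1001)


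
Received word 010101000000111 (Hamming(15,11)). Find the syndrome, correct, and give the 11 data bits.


Syndrome = 12: error at position 12

Data: 00100001111 (corrected bit 12)


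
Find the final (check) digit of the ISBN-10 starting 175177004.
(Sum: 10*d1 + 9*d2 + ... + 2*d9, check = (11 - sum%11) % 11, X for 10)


Weighted sum: 205
205 mod 11 = 7

Check digit: 4


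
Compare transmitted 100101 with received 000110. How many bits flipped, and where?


XOR: 100011

3 error(s) at position(s): 0, 4, 5


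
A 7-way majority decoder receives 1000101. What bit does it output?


Ones: 3 out of 7
Threshold: 4

0 (3/7 voted 1)


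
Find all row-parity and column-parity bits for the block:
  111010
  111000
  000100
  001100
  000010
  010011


Row parities: 011011
Column parities: 011011

Row P: 011011, Col P: 011011, Corner: 0


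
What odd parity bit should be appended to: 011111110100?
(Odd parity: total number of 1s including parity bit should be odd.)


Number of 1s in data: 8
Parity bit: 1

1


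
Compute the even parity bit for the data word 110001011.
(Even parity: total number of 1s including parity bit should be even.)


Number of 1s in data: 5
Parity bit: 1

1


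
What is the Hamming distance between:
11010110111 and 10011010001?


XOR: 01001100110
Count of 1s: 5

5


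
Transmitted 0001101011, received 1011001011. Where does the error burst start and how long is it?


XOR: 1010100000

Burst at position 0, length 5


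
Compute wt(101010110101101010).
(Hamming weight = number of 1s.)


Counting 1s in 101010110101101010

10


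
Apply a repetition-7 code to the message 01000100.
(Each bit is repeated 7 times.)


Each bit -> 7 copies

00000001111111000000000000000000000111111100000000000000


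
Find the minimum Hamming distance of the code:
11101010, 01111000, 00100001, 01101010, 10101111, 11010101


Comparing all pairs, minimum distance: 1
Can detect 0 errors, correct 0 errors

1


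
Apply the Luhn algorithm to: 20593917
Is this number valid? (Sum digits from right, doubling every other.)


Luhn sum = 38
38 mod 10 = 8

Invalid (Luhn sum mod 10 = 8)


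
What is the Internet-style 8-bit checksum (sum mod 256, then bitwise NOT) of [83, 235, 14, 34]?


Sum = 366 mod 256 = 110
Complement = 145

145


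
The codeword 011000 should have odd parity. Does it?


Number of 1s: 2

No, parity error (2 ones)


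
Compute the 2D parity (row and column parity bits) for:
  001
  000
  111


Row parities: 101
Column parities: 110

Row P: 101, Col P: 110, Corner: 0


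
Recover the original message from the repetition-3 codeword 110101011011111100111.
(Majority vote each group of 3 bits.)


Groups: 110, 101, 011, 011, 111, 100, 111
Majority votes: 1111101

1111101


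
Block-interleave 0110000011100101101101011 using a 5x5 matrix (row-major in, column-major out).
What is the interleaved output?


Matrix:
  01100
  00011
  10010
  11011
  01011
Read columns: 0011010011100000111101011

0011010011100000111101011


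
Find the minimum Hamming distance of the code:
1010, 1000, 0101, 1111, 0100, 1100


Comparing all pairs, minimum distance: 1
Can detect 0 errors, correct 0 errors

1


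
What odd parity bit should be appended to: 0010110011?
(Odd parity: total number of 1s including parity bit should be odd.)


Number of 1s in data: 5
Parity bit: 0

0


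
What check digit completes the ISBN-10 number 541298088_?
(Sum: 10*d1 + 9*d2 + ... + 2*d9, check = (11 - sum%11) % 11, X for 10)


Weighted sum: 242
242 mod 11 = 0

Check digit: 0


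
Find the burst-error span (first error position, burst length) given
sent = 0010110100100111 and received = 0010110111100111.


XOR: 0000000011000000

Burst at position 8, length 2


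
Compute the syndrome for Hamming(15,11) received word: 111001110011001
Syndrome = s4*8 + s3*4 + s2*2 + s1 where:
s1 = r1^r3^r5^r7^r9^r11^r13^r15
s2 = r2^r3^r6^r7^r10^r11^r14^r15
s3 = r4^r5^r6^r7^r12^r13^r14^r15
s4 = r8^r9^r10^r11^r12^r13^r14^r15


s1=1, s2=0, s3=0, s4=0

Syndrome = 1 (error at position 1)


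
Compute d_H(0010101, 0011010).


XOR: 0001111
Count of 1s: 4

4


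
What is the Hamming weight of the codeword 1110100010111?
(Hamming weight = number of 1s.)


Counting 1s in 1110100010111

8


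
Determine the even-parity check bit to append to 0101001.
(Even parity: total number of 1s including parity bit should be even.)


Number of 1s in data: 3
Parity bit: 1

1


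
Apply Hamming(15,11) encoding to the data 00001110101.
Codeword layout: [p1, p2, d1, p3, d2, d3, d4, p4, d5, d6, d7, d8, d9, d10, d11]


Parity bits: p1=0, p2=1, p3=0, p4=1

010000011110101


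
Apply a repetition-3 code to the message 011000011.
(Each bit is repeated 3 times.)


Each bit -> 3 copies

000111111000000000000111111


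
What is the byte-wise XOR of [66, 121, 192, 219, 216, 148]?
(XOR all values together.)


XOR chain: 66 ^ 121 ^ 192 ^ 219 ^ 216 ^ 148 = 108

108


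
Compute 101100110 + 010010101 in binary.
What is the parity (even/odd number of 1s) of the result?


101100110 = 358
010010101 = 149
Sum = 507 = 111111011
1s count = 8

even parity (8 ones in 111111011)


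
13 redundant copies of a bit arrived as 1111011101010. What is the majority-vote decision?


Ones: 9 out of 13
Threshold: 7

1 (9/13 voted 1)


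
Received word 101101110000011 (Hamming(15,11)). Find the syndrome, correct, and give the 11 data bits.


Syndrome = 14: error at position 14

Data: 10110000001 (corrected bit 14)


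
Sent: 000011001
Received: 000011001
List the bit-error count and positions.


XOR: 000000000

0 errors (received matches sent)


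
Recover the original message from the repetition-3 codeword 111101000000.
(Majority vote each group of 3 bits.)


Groups: 111, 101, 000, 000
Majority votes: 1100

1100


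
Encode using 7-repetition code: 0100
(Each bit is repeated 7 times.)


Each bit -> 7 copies

0000000111111100000000000000


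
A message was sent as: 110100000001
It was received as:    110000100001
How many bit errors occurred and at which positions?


XOR: 000100100000

2 error(s) at position(s): 3, 6


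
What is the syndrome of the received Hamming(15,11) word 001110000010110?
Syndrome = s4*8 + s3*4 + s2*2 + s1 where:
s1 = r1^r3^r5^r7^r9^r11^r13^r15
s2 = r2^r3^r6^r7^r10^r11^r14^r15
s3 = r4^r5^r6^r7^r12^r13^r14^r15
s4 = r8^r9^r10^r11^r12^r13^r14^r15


s1=0, s2=1, s3=0, s4=1

Syndrome = 10 (error at position 10)


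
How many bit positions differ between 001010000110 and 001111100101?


XOR: 000101100011
Count of 1s: 5

5


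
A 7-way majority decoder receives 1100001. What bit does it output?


Ones: 3 out of 7
Threshold: 4

0 (3/7 voted 1)


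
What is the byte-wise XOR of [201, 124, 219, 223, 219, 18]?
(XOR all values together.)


XOR chain: 201 ^ 124 ^ 219 ^ 223 ^ 219 ^ 18 = 120

120


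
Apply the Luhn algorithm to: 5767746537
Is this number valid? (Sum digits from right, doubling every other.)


Luhn sum = 48
48 mod 10 = 8

Invalid (Luhn sum mod 10 = 8)


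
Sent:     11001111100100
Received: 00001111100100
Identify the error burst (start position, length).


XOR: 11000000000000

Burst at position 0, length 2


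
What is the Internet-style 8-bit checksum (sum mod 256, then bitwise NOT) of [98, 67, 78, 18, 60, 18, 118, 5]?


Sum = 462 mod 256 = 206
Complement = 49

49


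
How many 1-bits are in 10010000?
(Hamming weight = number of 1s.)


Counting 1s in 10010000

2


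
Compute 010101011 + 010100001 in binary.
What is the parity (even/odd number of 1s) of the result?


010101011 = 171
010100001 = 161
Sum = 332 = 101001100
1s count = 4

even parity (4 ones in 101001100)


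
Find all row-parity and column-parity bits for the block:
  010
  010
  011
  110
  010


Row parities: 11001
Column parities: 111

Row P: 11001, Col P: 111, Corner: 1


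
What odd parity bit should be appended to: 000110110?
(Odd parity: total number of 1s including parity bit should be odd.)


Number of 1s in data: 4
Parity bit: 1

1


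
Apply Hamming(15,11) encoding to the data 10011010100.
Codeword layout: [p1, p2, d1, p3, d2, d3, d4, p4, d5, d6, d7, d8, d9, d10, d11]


Parity bits: p1=1, p2=1, p3=0, p4=1

111000111010100


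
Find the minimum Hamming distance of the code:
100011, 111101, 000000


Comparing all pairs, minimum distance: 3
Can detect 2 errors, correct 1 errors

3


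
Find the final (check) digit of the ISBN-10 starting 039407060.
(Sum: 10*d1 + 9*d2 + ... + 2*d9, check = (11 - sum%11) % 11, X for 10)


Weighted sum: 180
180 mod 11 = 4

Check digit: 7


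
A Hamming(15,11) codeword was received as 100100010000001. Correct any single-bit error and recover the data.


Syndrome = 2: error at position 2

Data: 00000000001 (corrected bit 2)


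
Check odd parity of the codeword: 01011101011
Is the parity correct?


Number of 1s: 7

Yes, parity is correct (7 ones)


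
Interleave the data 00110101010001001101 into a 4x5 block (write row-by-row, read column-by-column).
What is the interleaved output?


Matrix:
  00110
  10101
  00010
  01101
Read columns: 01000001110110100101

01000001110110100101


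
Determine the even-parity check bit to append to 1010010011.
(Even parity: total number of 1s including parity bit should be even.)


Number of 1s in data: 5
Parity bit: 1

1


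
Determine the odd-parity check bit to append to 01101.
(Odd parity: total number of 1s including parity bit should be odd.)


Number of 1s in data: 3
Parity bit: 0

0


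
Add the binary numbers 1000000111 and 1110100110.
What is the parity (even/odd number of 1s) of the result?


1000000111 = 519
1110100110 = 934
Sum = 1453 = 10110101101
1s count = 7

odd parity (7 ones in 10110101101)


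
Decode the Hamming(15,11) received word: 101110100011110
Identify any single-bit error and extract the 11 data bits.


Syndrome = 0: no error detected

Data: 11010011110 (no errors)


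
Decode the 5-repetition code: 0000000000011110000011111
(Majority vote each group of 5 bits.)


Groups: 00000, 00000, 01111, 00000, 11111
Majority votes: 00101

00101


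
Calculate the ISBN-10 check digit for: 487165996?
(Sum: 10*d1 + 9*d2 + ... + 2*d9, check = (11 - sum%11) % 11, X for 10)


Weighted sum: 311
311 mod 11 = 3

Check digit: 8


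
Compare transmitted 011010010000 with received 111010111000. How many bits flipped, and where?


XOR: 100000101000

3 error(s) at position(s): 0, 6, 8


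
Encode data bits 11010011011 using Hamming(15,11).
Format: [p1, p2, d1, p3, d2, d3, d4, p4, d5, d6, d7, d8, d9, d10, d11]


Parity bits: p1=1, p2=1, p3=1, p4=0

111110100011011


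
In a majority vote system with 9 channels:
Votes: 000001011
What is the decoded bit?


Ones: 3 out of 9
Threshold: 5

0 (3/9 voted 1)


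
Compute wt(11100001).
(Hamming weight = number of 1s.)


Counting 1s in 11100001

4


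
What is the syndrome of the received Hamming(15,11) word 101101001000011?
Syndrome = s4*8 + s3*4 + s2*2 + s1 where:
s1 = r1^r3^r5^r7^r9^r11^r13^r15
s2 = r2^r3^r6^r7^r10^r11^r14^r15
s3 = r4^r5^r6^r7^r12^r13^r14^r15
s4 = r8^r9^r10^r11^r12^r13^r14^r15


s1=0, s2=0, s3=0, s4=1

Syndrome = 8 (error at position 8)
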